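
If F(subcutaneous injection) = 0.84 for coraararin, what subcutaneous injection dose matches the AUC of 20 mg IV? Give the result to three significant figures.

D_subcutaneous = 23.8 mg

For equal systemic exposure: F × D_ev = D_iv
D_ev = D_iv / F = 20 / 0.84 = 23.8095 mg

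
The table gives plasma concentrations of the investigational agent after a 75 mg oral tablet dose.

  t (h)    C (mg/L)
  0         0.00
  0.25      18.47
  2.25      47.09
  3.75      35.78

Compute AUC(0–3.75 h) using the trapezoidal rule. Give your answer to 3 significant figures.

Trapezoidal AUC_0→3.75:
  [0→0.25]: (0.00+18.47)/2 × 0.25 = 2.30875
  [0.25→2.25]: (18.47+47.09)/2 × 2 = 65.56
  [2.25→3.75]: (47.09+35.78)/2 × 1.5 = 62.1525
  Sum = 130.02125 mg/L·h

AUC = 130 mg/L·h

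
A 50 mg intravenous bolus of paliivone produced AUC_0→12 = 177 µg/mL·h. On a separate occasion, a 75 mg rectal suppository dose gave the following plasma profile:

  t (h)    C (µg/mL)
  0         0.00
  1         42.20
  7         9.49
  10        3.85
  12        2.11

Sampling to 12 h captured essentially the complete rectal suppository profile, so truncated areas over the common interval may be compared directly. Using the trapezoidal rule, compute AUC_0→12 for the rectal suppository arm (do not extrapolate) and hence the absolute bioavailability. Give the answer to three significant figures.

F = 0.761

Trapezoidal AUC_0→12 (rectal suppository):
  [0→1]: (0.00+42.20)/2 × 1 = 21.1
  [1→7]: (42.20+9.49)/2 × 6 = 155.07
  [7→10]: (9.49+3.85)/2 × 3 = 20.01
  [10→12]: (3.85+2.11)/2 × 2 = 5.96
  Sum = 202.14 µg/mL·h
F = (AUC_ev/D_ev)/(AUC_iv/D_iv) = (202.14/75)/(177/50) = 2.6952/3.54 = 0.7614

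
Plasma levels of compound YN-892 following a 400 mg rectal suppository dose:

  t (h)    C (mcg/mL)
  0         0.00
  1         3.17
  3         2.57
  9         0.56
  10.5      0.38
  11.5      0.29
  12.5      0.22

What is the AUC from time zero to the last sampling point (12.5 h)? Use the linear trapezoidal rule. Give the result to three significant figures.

Trapezoidal AUC_0→12.5:
  [0→1]: (0.00+3.17)/2 × 1 = 1.585
  [1→3]: (3.17+2.57)/2 × 2 = 5.74
  [3→9]: (2.57+0.56)/2 × 6 = 9.39
  [9→10.5]: (0.56+0.38)/2 × 1.5 = 0.705
  [10.5→11.5]: (0.38+0.29)/2 × 1 = 0.335
  [11.5→12.5]: (0.29+0.22)/2 × 1 = 0.255
  Sum = 18.01 mcg/mL·h

AUC = 18.0 mcg/mL·h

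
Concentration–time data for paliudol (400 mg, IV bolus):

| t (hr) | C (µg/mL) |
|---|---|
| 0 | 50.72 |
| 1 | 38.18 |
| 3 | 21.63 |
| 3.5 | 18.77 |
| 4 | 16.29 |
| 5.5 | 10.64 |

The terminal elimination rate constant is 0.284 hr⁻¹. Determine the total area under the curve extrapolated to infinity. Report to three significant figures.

AUC = 181 µg/mL·hr

Trapezoidal AUC_0→5.5:
  [0→1]: (50.72+38.18)/2 × 1 = 44.45
  [1→3]: (38.18+21.63)/2 × 2 = 59.81
  [3→3.5]: (21.63+18.77)/2 × 0.5 = 10.1
  [3.5→4]: (18.77+16.29)/2 × 0.5 = 8.765
  [4→5.5]: (16.29+10.64)/2 × 1.5 = 20.1975
  Sum = 143.3225 µg/mL·hr
Extrapolated tail: C_last / k_e = 10.64 / 0.284 = 37.465
AUC_0→∞ = 143.3225 + 37.465 = 180.7875 µg/mL·hr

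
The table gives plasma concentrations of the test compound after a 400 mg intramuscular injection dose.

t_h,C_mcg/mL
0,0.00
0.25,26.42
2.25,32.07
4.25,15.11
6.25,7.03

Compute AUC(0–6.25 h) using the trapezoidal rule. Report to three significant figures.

Trapezoidal AUC_0→6.25:
  [0→0.25]: (0.00+26.42)/2 × 0.25 = 3.3025
  [0.25→2.25]: (26.42+32.07)/2 × 2 = 58.49
  [2.25→4.25]: (32.07+15.11)/2 × 2 = 47.18
  [4.25→6.25]: (15.11+7.03)/2 × 2 = 22.14
  Sum = 131.1125 mcg/mL·h

AUC = 131 mcg/mL·h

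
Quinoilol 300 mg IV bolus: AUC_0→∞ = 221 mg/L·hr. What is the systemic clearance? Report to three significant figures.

CL = 1.36 L/hr

CL = Dose_iv / AUC_0→∞
   = 300 / 221 = 1.35747 L/hr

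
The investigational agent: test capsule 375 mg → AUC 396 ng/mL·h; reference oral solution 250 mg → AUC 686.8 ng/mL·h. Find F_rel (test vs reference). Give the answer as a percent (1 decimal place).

F_rel = 38.4%

F_rel = (AUC_test/D_test) / (AUC_ref/D_ref)
      = (396/375) / (686.8/250)
      = 1.056 / 2.7472 = 0.3844 = 38.44%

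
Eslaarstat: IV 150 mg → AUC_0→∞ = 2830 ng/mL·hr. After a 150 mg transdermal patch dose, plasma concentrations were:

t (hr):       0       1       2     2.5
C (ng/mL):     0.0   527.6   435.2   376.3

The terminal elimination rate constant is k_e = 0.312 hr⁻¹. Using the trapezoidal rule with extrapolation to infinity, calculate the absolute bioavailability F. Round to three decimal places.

F = 0.761

Trapezoidal AUC_0→2.5 (transdermal patch):
  [0→1]: (0.0+527.6)/2 × 1 = 263.8
  [1→2]: (527.6+435.2)/2 × 1 = 481.4
  [2→2.5]: (435.2+376.3)/2 × 0.5 = 202.875
  Sum = 948.075 ng/mL·hr
Tail: C_last/k_e = 376.3/0.312 = 1206.090
AUC_0→∞ (transdermal patch) = 948.075 + 1206.090 = 2154.165 ng/mL·hr
F = (AUC_ev/D_ev)/(AUC_iv/D_iv) = (2154.165/150)/(2830/150) = 14.3611/18.8667 = 0.7612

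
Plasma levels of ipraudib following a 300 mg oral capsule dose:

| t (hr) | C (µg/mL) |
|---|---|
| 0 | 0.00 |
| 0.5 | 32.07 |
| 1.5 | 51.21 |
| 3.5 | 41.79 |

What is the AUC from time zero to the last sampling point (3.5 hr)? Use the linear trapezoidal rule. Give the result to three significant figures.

AUC = 143 µg/mL·hr

Trapezoidal AUC_0→3.5:
  [0→0.5]: (0.00+32.07)/2 × 0.5 = 8.0175
  [0.5→1.5]: (32.07+51.21)/2 × 1 = 41.64
  [1.5→3.5]: (51.21+41.79)/2 × 2 = 93.0
  Sum = 142.6575 µg/mL·hr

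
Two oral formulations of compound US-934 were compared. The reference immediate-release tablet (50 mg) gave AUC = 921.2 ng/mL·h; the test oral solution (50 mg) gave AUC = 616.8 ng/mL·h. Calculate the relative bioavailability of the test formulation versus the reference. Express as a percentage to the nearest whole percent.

F_rel = 67%

F_rel = (AUC_test/D_test) / (AUC_ref/D_ref)
      = (616.8/50) / (921.2/50)
      = 12.336 / 18.424 = 0.6696 = 66.96%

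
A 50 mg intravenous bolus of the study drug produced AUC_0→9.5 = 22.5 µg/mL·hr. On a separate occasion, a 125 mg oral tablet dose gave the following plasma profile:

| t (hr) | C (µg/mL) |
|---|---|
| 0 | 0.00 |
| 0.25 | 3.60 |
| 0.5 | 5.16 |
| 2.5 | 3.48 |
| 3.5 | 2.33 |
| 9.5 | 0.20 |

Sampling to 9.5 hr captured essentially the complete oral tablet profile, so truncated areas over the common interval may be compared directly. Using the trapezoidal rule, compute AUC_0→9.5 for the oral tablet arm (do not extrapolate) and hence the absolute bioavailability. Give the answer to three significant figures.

F = 0.368

Trapezoidal AUC_0→9.5 (oral tablet):
  [0→0.25]: (0.00+3.60)/2 × 0.25 = 0.45
  [0.25→0.5]: (3.60+5.16)/2 × 0.25 = 1.095
  [0.5→2.5]: (5.16+3.48)/2 × 2 = 8.64
  [2.5→3.5]: (3.48+2.33)/2 × 1 = 2.905
  [3.5→9.5]: (2.33+0.20)/2 × 6 = 7.59
  Sum = 20.68 µg/mL·hr
F = (AUC_ev/D_ev)/(AUC_iv/D_iv) = (20.68/125)/(22.5/50) = 0.16544/0.45 = 0.3676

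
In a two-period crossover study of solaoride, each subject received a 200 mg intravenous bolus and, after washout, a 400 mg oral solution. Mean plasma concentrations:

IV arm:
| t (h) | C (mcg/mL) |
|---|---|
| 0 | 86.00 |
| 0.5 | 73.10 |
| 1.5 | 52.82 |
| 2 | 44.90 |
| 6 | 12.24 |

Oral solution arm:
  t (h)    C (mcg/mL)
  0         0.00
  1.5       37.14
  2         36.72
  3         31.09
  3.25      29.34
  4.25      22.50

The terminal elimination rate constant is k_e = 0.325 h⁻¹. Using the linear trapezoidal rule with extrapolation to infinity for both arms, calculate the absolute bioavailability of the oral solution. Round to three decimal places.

F = 0.328

Trapezoidal AUC_0→6 (IV):
  [0→0.5]: (86.00+73.10)/2 × 0.5 = 39.775
  [0.5→1.5]: (73.10+52.82)/2 × 1 = 62.96
  [1.5→2]: (52.82+44.90)/2 × 0.5 = 24.43
  [2→6]: (44.90+12.24)/2 × 4 = 114.28
  Sum = 241.445 mcg/mL·h
IV tail: 12.24/0.325 = 37.662; AUC_iv,0→∞ = 241.445 + 37.662 = 279.107 mcg/mL·h
Trapezoidal AUC_0→4.25 (oral solution):
  [0→1.5]: (0.00+37.14)/2 × 1.5 = 27.855
  [1.5→2]: (37.14+36.72)/2 × 0.5 = 18.465
  [2→3]: (36.72+31.09)/2 × 1 = 33.905
  [3→3.25]: (31.09+29.34)/2 × 0.25 = 7.55375
  [3.25→4.25]: (29.34+22.50)/2 × 1 = 25.92
  Sum = 113.69875 mcg/mL·h
oral solution tail: 22.50/0.325 = 69.231; AUC_ev,0→∞ = 113.69875 + 69.231 = 182.92975 mcg/mL·h
F = (AUC_ev/D_ev)/(AUC_iv/D_iv) = (182.92975/400)/(279.107/200) = 0.457324/1.395535 = 0.3277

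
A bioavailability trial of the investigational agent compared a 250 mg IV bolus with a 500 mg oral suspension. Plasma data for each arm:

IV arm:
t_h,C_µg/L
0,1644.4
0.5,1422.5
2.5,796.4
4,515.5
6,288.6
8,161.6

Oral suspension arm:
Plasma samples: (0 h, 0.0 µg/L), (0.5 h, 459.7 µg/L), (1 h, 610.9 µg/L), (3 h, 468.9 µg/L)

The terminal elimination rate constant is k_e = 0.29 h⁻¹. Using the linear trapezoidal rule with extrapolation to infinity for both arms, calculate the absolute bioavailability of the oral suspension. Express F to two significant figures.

F = 0.27

Trapezoidal AUC_0→8 (IV):
  [0→0.5]: (1644.4+1422.5)/2 × 0.5 = 766.725
  [0.5→2.5]: (1422.5+796.4)/2 × 2 = 2218.9
  [2.5→4]: (796.4+515.5)/2 × 1.5 = 983.925
  [4→6]: (515.5+288.6)/2 × 2 = 804.1
  [6→8]: (288.6+161.6)/2 × 2 = 450.2
  Sum = 5223.85 µg/L·h
IV tail: 161.6/0.29 = 557.241; AUC_iv,0→∞ = 5223.85 + 557.241 = 5781.091 µg/L·h
Trapezoidal AUC_0→3 (oral suspension):
  [0→0.5]: (0.0+459.7)/2 × 0.5 = 114.925
  [0.5→1]: (459.7+610.9)/2 × 0.5 = 267.65
  [1→3]: (610.9+468.9)/2 × 2 = 1079.8
  Sum = 1462.375 µg/L·h
oral suspension tail: 468.9/0.29 = 1616.897; AUC_ev,0→∞ = 1462.375 + 1616.897 = 3079.272 µg/L·h
F = (AUC_ev/D_ev)/(AUC_iv/D_iv) = (3079.272/500)/(5781.091/250) = 6.158544/23.124364 = 0.2663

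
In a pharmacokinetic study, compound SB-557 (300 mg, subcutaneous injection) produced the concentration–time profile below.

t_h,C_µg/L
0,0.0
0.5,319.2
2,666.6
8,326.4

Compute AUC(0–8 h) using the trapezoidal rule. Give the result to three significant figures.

AUC = 3800 µg/L·h

Trapezoidal AUC_0→8:
  [0→0.5]: (0.0+319.2)/2 × 0.5 = 79.8
  [0.5→2]: (319.2+666.6)/2 × 1.5 = 739.35
  [2→8]: (666.6+326.4)/2 × 6 = 2979.0
  Sum = 3798.15 µg/L·h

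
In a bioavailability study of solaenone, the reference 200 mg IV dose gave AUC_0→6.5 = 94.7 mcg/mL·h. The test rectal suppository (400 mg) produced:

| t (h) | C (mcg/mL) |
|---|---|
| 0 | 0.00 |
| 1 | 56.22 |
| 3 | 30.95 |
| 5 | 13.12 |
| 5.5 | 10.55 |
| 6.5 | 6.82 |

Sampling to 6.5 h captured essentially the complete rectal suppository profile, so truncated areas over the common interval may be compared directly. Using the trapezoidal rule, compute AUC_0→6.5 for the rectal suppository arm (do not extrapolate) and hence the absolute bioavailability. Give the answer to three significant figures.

F = 0.918

Trapezoidal AUC_0→6.5 (rectal suppository):
  [0→1]: (0.00+56.22)/2 × 1 = 28.11
  [1→3]: (56.22+30.95)/2 × 2 = 87.17
  [3→5]: (30.95+13.12)/2 × 2 = 44.07
  [5→5.5]: (13.12+10.55)/2 × 0.5 = 5.9175
  [5.5→6.5]: (10.55+6.82)/2 × 1 = 8.685
  Sum = 173.9525 mcg/mL·h
F = (AUC_ev/D_ev)/(AUC_iv/D_iv) = (173.9525/400)/(94.7/200) = 0.43488125/0.4735 = 0.9184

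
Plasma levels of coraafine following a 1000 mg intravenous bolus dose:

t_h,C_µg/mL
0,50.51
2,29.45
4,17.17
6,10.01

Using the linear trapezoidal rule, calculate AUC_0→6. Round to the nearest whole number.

Trapezoidal AUC_0→6:
  [0→2]: (50.51+29.45)/2 × 2 = 79.96
  [2→4]: (29.45+17.17)/2 × 2 = 46.62
  [4→6]: (17.17+10.01)/2 × 2 = 27.18
  Sum = 153.76 µg/mL·h

AUC = 154 µg/mL·h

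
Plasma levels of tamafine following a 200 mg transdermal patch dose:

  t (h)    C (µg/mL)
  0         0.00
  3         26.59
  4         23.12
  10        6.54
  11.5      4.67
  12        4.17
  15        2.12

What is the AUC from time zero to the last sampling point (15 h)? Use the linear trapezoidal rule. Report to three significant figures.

AUC = 174 µg/mL·h

Trapezoidal AUC_0→15:
  [0→3]: (0.00+26.59)/2 × 3 = 39.885
  [3→4]: (26.59+23.12)/2 × 1 = 24.855
  [4→10]: (23.12+6.54)/2 × 6 = 88.98
  [10→11.5]: (6.54+4.67)/2 × 1.5 = 8.4075
  [11.5→12]: (4.67+4.17)/2 × 0.5 = 2.21
  [12→15]: (4.17+2.12)/2 × 3 = 9.435
  Sum = 173.7725 µg/mL·h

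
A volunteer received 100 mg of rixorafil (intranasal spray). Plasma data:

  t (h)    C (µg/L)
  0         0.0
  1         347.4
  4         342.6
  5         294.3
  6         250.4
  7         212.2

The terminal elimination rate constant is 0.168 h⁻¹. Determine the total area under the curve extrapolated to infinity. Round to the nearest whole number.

Trapezoidal AUC_0→7:
  [0→1]: (0.0+347.4)/2 × 1 = 173.7
  [1→4]: (347.4+342.6)/2 × 3 = 1035.0
  [4→5]: (342.6+294.3)/2 × 1 = 318.45
  [5→6]: (294.3+250.4)/2 × 1 = 272.35
  [6→7]: (250.4+212.2)/2 × 1 = 231.3
  Sum = 2030.8 µg/L·h
Extrapolated tail: C_last / k_e = 212.2 / 0.168 = 1263.095
AUC_0→∞ = 2030.8 + 1263.095 = 3293.895 µg/L·h

AUC = 3294 µg/L·h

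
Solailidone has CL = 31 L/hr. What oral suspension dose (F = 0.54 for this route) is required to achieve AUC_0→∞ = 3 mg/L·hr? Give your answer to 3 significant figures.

Dose = CL × AUC_0→∞ / F
     = 31 × 3 / 0.54 = 172.222 mg

Dose = 172 mg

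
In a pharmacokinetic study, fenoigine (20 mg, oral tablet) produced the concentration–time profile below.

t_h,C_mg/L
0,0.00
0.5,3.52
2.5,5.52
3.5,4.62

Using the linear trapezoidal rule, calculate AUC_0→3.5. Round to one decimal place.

AUC = 15.0 mg/L·h

Trapezoidal AUC_0→3.5:
  [0→0.5]: (0.00+3.52)/2 × 0.5 = 0.88
  [0.5→2.5]: (3.52+5.52)/2 × 2 = 9.04
  [2.5→3.5]: (5.52+4.62)/2 × 1 = 5.07
  Sum = 14.99 mg/L·h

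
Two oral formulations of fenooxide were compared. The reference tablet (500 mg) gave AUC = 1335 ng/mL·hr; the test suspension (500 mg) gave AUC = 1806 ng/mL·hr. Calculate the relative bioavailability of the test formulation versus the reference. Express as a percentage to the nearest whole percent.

F_rel = (AUC_test/D_test) / (AUC_ref/D_ref)
      = (1806/500) / (1335/500)
      = 3.612 / 2.67 = 1.3528 = 135.28%

F_rel = 135%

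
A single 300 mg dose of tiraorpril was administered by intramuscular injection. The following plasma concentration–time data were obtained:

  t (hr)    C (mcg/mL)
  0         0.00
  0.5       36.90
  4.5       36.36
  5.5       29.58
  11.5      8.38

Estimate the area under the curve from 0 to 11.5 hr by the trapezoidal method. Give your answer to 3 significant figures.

AUC = 303 mcg/mL·hr

Trapezoidal AUC_0→11.5:
  [0→0.5]: (0.00+36.90)/2 × 0.5 = 9.225
  [0.5→4.5]: (36.90+36.36)/2 × 4 = 146.52
  [4.5→5.5]: (36.36+29.58)/2 × 1 = 32.97
  [5.5→11.5]: (29.58+8.38)/2 × 6 = 113.88
  Sum = 302.595 mcg/mL·hr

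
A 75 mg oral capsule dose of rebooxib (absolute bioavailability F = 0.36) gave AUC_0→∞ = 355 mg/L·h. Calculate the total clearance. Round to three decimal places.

CL = 0.076 L/h

CL = F × Dose / AUC_0→∞
   = 0.36 × 75 / 355 = 0.0760563 L/h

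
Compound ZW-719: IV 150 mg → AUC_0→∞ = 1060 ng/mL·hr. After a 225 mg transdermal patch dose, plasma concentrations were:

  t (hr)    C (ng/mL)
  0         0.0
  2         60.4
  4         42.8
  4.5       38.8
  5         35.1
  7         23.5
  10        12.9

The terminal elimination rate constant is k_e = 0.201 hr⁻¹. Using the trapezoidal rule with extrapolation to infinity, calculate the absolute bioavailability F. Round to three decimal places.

Trapezoidal AUC_0→10 (transdermal patch):
  [0→2]: (0.0+60.4)/2 × 2 = 60.4
  [2→4]: (60.4+42.8)/2 × 2 = 103.2
  [4→4.5]: (42.8+38.8)/2 × 0.5 = 20.4
  [4.5→5]: (38.8+35.1)/2 × 0.5 = 18.475
  [5→7]: (35.1+23.5)/2 × 2 = 58.6
  [7→10]: (23.5+12.9)/2 × 3 = 54.6
  Sum = 315.675 ng/mL·hr
Tail: C_last/k_e = 12.9/0.201 = 64.179
AUC_0→∞ (transdermal patch) = 315.675 + 64.179 = 379.854 ng/mL·hr
F = (AUC_ev/D_ev)/(AUC_iv/D_iv) = (379.854/225)/(1060/150) = 1.68824/7.06667 = 0.2389

F = 0.239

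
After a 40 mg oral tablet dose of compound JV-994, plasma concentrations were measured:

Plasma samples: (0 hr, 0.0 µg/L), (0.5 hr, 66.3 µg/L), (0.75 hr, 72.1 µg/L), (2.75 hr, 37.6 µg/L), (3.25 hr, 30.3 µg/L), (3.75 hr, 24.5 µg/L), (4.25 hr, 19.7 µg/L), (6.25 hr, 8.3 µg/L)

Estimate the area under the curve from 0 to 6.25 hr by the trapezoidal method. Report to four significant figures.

AUC = 213.3 µg/L·hr

Trapezoidal AUC_0→6.25:
  [0→0.5]: (0.0+66.3)/2 × 0.5 = 16.575
  [0.5→0.75]: (66.3+72.1)/2 × 0.25 = 17.3
  [0.75→2.75]: (72.1+37.6)/2 × 2 = 109.7
  [2.75→3.25]: (37.6+30.3)/2 × 0.5 = 16.975
  [3.25→3.75]: (30.3+24.5)/2 × 0.5 = 13.7
  [3.75→4.25]: (24.5+19.7)/2 × 0.5 = 11.05
  [4.25→6.25]: (19.7+8.3)/2 × 2 = 28.0
  Sum = 213.3 µg/L·hr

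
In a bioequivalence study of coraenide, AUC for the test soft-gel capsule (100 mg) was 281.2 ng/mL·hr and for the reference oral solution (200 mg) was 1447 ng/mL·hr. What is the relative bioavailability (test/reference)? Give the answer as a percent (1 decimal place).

F_rel = 38.9%

F_rel = (AUC_test/D_test) / (AUC_ref/D_ref)
      = (281.2/100) / (1447/200)
      = 2.812 / 7.235 = 0.3887 = 38.87%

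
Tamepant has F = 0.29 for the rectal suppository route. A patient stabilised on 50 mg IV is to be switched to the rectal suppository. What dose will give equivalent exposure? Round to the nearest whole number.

For equal systemic exposure: F × D_ev = D_iv
D_ev = D_iv / F = 50 / 0.29 = 172.414 mg

D_rectal = 172 mg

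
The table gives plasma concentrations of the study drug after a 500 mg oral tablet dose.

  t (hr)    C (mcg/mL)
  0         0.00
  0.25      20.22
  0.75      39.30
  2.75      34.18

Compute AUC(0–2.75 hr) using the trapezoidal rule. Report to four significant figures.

Trapezoidal AUC_0→2.75:
  [0→0.25]: (0.00+20.22)/2 × 0.25 = 2.5275
  [0.25→0.75]: (20.22+39.30)/2 × 0.5 = 14.88
  [0.75→2.75]: (39.30+34.18)/2 × 2 = 73.48
  Sum = 90.8875 mcg/mL·hr

AUC = 90.89 mcg/mL·hr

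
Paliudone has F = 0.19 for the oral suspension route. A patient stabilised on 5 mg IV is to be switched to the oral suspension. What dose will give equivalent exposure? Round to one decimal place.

D_oral = 26.3 mg

For equal systemic exposure: F × D_ev = D_iv
D_ev = D_iv / F = 5 / 0.19 = 26.3158 mg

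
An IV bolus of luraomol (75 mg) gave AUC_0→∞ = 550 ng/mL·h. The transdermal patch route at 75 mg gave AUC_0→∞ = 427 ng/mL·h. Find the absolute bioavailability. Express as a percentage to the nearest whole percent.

F = 78%

F = (AUC_ev / D_ev) / (AUC_iv / D_iv)
  = (427/75) / (550/75)
  = 5.69333 / 7.33333 = 0.7764
  = 77.64%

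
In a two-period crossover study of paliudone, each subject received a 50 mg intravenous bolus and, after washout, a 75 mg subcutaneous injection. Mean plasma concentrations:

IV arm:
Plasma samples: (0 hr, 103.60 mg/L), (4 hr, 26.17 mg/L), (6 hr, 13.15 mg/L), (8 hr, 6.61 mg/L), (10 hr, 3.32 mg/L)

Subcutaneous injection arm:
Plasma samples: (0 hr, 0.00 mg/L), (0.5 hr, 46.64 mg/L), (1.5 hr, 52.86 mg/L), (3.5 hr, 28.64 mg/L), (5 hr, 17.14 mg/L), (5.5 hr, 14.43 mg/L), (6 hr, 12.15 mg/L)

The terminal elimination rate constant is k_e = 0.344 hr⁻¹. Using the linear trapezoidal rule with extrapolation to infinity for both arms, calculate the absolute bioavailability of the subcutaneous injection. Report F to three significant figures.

F = 0.448

Trapezoidal AUC_0→10 (IV):
  [0→4]: (103.60+26.17)/2 × 4 = 259.54
  [4→6]: (26.17+13.15)/2 × 2 = 39.32
  [6→8]: (13.15+6.61)/2 × 2 = 19.76
  [8→10]: (6.61+3.32)/2 × 2 = 9.93
  Sum = 328.55 mg/L·hr
IV tail: 3.32/0.344 = 9.651; AUC_iv,0→∞ = 328.55 + 9.651 = 338.201 mg/L·hr
Trapezoidal AUC_0→6 (subcutaneous injection):
  [0→0.5]: (0.00+46.64)/2 × 0.5 = 11.66
  [0.5→1.5]: (46.64+52.86)/2 × 1 = 49.75
  [1.5→3.5]: (52.86+28.64)/2 × 2 = 81.5
  [3.5→5]: (28.64+17.14)/2 × 1.5 = 34.335
  [5→5.5]: (17.14+14.43)/2 × 0.5 = 7.8925
  [5.5→6]: (14.43+12.15)/2 × 0.5 = 6.645
  Sum = 191.7825 mg/L·hr
subcutaneous injection tail: 12.15/0.344 = 35.320; AUC_ev,0→∞ = 191.7825 + 35.320 = 227.1025 mg/L·hr
F = (AUC_ev/D_ev)/(AUC_iv/D_iv) = (227.1025/75)/(338.201/50) = 3.02803/6.76402 = 0.4477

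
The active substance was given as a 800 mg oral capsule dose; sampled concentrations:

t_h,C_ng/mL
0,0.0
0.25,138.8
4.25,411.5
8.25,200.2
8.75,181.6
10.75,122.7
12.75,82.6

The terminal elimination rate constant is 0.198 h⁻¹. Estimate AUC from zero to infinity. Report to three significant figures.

AUC = 3360 ng/mL·h

Trapezoidal AUC_0→12.75:
  [0→0.25]: (0.0+138.8)/2 × 0.25 = 17.35
  [0.25→4.25]: (138.8+411.5)/2 × 4 = 1100.6
  [4.25→8.25]: (411.5+200.2)/2 × 4 = 1223.4
  [8.25→8.75]: (200.2+181.6)/2 × 0.5 = 95.45
  [8.75→10.75]: (181.6+122.7)/2 × 2 = 304.3
  [10.75→12.75]: (122.7+82.6)/2 × 2 = 205.3
  Sum = 2946.4 ng/mL·h
Extrapolated tail: C_last / k_e = 82.6 / 0.198 = 417.172
AUC_0→∞ = 2946.4 + 417.172 = 3363.572 ng/mL·h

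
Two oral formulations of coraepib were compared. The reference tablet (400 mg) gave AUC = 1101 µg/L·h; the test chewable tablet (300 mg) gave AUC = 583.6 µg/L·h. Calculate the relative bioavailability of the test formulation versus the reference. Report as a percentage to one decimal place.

F_rel = 70.7%

F_rel = (AUC_test/D_test) / (AUC_ref/D_ref)
      = (583.6/300) / (1101/400)
      = 1.94533 / 2.7525 = 0.7068 = 70.68%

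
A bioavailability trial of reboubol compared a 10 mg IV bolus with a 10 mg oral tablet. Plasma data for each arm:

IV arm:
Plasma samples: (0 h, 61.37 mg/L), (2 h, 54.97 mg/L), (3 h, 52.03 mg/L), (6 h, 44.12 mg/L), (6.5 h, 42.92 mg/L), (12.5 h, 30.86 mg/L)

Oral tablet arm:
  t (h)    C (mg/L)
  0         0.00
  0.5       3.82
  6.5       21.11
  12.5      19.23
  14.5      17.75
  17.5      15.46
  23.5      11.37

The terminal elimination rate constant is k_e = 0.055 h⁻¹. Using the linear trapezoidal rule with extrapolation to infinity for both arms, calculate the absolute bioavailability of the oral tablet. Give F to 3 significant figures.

Trapezoidal AUC_0→12.5 (IV):
  [0→2]: (61.37+54.97)/2 × 2 = 116.34
  [2→3]: (54.97+52.03)/2 × 1 = 53.5
  [3→6]: (52.03+44.12)/2 × 3 = 144.225
  [6→6.5]: (44.12+42.92)/2 × 0.5 = 21.76
  [6.5→12.5]: (42.92+30.86)/2 × 6 = 221.34
  Sum = 557.165 mg/L·h
IV tail: 30.86/0.055 = 561.091; AUC_iv,0→∞ = 557.165 + 561.091 = 1118.256 mg/L·h
Trapezoidal AUC_0→23.5 (oral tablet):
  [0→0.5]: (0.00+3.82)/2 × 0.5 = 0.955
  [0.5→6.5]: (3.82+21.11)/2 × 6 = 74.79
  [6.5→12.5]: (21.11+19.23)/2 × 6 = 121.02
  [12.5→14.5]: (19.23+17.75)/2 × 2 = 36.98
  [14.5→17.5]: (17.75+15.46)/2 × 3 = 49.815
  [17.5→23.5]: (15.46+11.37)/2 × 6 = 80.49
  Sum = 364.05 mg/L·h
oral tablet tail: 11.37/0.055 = 206.727; AUC_ev,0→∞ = 364.05 + 206.727 = 570.777 mg/L·h
F = (AUC_ev/D_ev)/(AUC_iv/D_iv) = (570.777/10)/(1118.256/10) = 57.0777/111.8256 = 0.5104

F = 0.510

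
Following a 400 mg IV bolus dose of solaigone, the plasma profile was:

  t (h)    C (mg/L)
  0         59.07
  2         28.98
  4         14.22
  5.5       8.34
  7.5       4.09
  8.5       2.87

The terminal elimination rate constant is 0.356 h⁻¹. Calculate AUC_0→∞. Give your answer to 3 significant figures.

AUC = 172 mg/L·h

Trapezoidal AUC_0→8.5:
  [0→2]: (59.07+28.98)/2 × 2 = 88.05
  [2→4]: (28.98+14.22)/2 × 2 = 43.2
  [4→5.5]: (14.22+8.34)/2 × 1.5 = 16.92
  [5.5→7.5]: (8.34+4.09)/2 × 2 = 12.43
  [7.5→8.5]: (4.09+2.87)/2 × 1 = 3.48
  Sum = 164.08 mg/L·h
Extrapolated tail: C_last / k_e = 2.87 / 0.356 = 8.062
AUC_0→∞ = 164.08 + 8.062 = 172.142 mg/L·h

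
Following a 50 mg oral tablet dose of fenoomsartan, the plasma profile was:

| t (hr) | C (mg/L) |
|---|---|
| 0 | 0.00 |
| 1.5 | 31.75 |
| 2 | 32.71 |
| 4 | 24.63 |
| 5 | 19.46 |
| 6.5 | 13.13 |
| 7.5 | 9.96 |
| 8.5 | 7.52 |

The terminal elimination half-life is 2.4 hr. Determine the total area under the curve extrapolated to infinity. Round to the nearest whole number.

Trapezoidal AUC_0→8.5:
  [0→1.5]: (0.00+31.75)/2 × 1.5 = 23.8125
  [1.5→2]: (31.75+32.71)/2 × 0.5 = 16.115
  [2→4]: (32.71+24.63)/2 × 2 = 57.34
  [4→5]: (24.63+19.46)/2 × 1 = 22.045
  [5→6.5]: (19.46+13.13)/2 × 1.5 = 24.4425
  [6.5→7.5]: (13.13+9.96)/2 × 1 = 11.545
  [7.5→8.5]: (9.96+7.52)/2 × 1 = 8.74
  Sum = 164.04 mg/L·hr
k_e = ln2 / t½ = 0.693147 / 2.4 = 0.2888 hr^-1
Extrapolated tail: C_last / k_e = 7.52 / 0.2888 = 26.039
AUC_0→∞ = 164.04 + 26.039 = 190.079 mg/L·hr

AUC = 190 mg/L·hr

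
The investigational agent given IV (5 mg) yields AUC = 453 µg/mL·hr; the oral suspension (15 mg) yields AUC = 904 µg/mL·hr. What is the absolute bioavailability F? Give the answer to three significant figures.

F = 0.665

F = (AUC_ev / D_ev) / (AUC_iv / D_iv)
  = (904/15) / (453/5)
  = 60.2667 / 90.6 = 0.6652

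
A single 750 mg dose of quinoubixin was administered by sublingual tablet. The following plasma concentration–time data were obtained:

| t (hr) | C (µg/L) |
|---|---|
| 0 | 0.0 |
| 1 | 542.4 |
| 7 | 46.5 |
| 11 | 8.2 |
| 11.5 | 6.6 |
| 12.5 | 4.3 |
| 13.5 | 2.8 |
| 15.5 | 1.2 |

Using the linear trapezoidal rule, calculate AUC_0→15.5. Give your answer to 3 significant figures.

Trapezoidal AUC_0→15.5:
  [0→1]: (0.0+542.4)/2 × 1 = 271.2
  [1→7]: (542.4+46.5)/2 × 6 = 1766.7
  [7→11]: (46.5+8.2)/2 × 4 = 109.4
  [11→11.5]: (8.2+6.6)/2 × 0.5 = 3.7
  [11.5→12.5]: (6.6+4.3)/2 × 1 = 5.45
  [12.5→13.5]: (4.3+2.8)/2 × 1 = 3.55
  [13.5→15.5]: (2.8+1.2)/2 × 2 = 4.0
  Sum = 2164.0 µg/L·hr

AUC = 2160 µg/L·hr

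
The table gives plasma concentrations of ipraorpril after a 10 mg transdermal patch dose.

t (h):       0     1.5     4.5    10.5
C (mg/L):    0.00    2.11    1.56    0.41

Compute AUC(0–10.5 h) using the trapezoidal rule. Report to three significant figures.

Trapezoidal AUC_0→10.5:
  [0→1.5]: (0.00+2.11)/2 × 1.5 = 1.5825
  [1.5→4.5]: (2.11+1.56)/2 × 3 = 5.505
  [4.5→10.5]: (1.56+0.41)/2 × 6 = 5.91
  Sum = 12.9975 mg/L·h

AUC = 13.0 mg/L·h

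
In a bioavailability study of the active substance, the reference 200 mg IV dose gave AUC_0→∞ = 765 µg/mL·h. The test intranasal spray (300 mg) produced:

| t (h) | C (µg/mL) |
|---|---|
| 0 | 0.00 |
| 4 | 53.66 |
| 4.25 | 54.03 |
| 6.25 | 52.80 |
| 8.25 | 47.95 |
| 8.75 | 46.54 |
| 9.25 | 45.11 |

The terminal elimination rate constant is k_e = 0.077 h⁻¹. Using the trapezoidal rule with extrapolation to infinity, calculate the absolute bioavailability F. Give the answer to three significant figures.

Trapezoidal AUC_0→9.25 (intranasal spray):
  [0→4]: (0.00+53.66)/2 × 4 = 107.32
  [4→4.25]: (53.66+54.03)/2 × 0.25 = 13.46125
  [4.25→6.25]: (54.03+52.80)/2 × 2 = 106.83
  [6.25→8.25]: (52.80+47.95)/2 × 2 = 100.75
  [8.25→8.75]: (47.95+46.54)/2 × 0.5 = 23.6225
  [8.75→9.25]: (46.54+45.11)/2 × 0.5 = 22.9125
  Sum = 374.89625 µg/mL·h
Tail: C_last/k_e = 45.11/0.077 = 585.844
AUC_0→∞ (intranasal spray) = 374.89625 + 585.844 = 960.74025 µg/mL·h
F = (AUC_ev/D_ev)/(AUC_iv/D_iv) = (960.74025/300)/(765/200) = 3.2024675/3.825 = 0.8372

F = 0.837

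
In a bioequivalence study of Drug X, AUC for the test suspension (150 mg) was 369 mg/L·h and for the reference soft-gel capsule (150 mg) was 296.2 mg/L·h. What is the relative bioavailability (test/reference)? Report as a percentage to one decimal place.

F_rel = 124.6%

F_rel = (AUC_test/D_test) / (AUC_ref/D_ref)
      = (369/150) / (296.2/150)
      = 2.46 / 1.97467 = 1.2458 = 124.58%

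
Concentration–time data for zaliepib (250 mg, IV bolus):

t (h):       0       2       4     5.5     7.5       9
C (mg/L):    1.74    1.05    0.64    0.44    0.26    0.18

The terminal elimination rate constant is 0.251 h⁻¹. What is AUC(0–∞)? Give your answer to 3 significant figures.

AUC = 7.04 mg/L·h

Trapezoidal AUC_0→9:
  [0→2]: (1.74+1.05)/2 × 2 = 2.79
  [2→4]: (1.05+0.64)/2 × 2 = 1.69
  [4→5.5]: (0.64+0.44)/2 × 1.5 = 0.81
  [5.5→7.5]: (0.44+0.26)/2 × 2 = 0.7
  [7.5→9]: (0.26+0.18)/2 × 1.5 = 0.33
  Sum = 6.32 mg/L·h
Extrapolated tail: C_last / k_e = 0.18 / 0.251 = 0.717
AUC_0→∞ = 6.32 + 0.717 = 7.037 mg/L·h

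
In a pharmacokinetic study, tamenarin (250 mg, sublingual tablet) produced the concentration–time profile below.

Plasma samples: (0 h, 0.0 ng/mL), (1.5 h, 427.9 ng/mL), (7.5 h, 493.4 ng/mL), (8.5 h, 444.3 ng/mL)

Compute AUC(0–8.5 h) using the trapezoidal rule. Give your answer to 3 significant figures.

Trapezoidal AUC_0→8.5:
  [0→1.5]: (0.0+427.9)/2 × 1.5 = 320.925
  [1.5→7.5]: (427.9+493.4)/2 × 6 = 2763.9
  [7.5→8.5]: (493.4+444.3)/2 × 1 = 468.85
  Sum = 3553.675 ng/mL·h

AUC = 3550 ng/mL·h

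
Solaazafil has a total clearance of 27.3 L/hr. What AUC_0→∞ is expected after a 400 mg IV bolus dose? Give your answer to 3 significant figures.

AUC = 14.7 mg/L·hr

AUC_0→∞ = Dose_iv / CL
        = 400 / 27.3 = 14.652 mg/L·hr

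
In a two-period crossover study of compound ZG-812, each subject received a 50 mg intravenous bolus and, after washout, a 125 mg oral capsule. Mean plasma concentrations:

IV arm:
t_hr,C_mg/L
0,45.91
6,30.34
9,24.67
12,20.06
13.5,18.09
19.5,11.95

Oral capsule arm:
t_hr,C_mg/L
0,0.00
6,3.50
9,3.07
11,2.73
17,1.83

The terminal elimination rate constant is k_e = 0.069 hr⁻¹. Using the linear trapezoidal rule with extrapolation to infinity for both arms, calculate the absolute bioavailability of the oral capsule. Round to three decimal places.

Trapezoidal AUC_0→19.5 (IV):
  [0→6]: (45.91+30.34)/2 × 6 = 228.75
  [6→9]: (30.34+24.67)/2 × 3 = 82.515
  [9→12]: (24.67+20.06)/2 × 3 = 67.095
  [12→13.5]: (20.06+18.09)/2 × 1.5 = 28.6125
  [13.5→19.5]: (18.09+11.95)/2 × 6 = 90.12
  Sum = 497.0925 mg/L·hr
IV tail: 11.95/0.069 = 173.188; AUC_iv,0→∞ = 497.0925 + 173.188 = 670.2805 mg/L·hr
Trapezoidal AUC_0→17 (oral capsule):
  [0→6]: (0.00+3.50)/2 × 6 = 10.5
  [6→9]: (3.50+3.07)/2 × 3 = 9.855
  [9→11]: (3.07+2.73)/2 × 2 = 5.8
  [11→17]: (2.73+1.83)/2 × 6 = 13.68
  Sum = 39.835 mg/L·hr
oral capsule tail: 1.83/0.069 = 26.522; AUC_ev,0→∞ = 39.835 + 26.522 = 66.357 mg/L·hr
F = (AUC_ev/D_ev)/(AUC_iv/D_iv) = (66.357/125)/(670.2805/50) = 0.530856/13.40561 = 0.0396

F = 0.040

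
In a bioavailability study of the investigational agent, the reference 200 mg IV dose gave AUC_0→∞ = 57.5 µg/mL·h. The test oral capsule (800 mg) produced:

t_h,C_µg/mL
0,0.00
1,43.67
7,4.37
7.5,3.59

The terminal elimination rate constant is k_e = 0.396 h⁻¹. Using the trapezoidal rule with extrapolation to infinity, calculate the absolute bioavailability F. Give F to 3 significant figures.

Trapezoidal AUC_0→7.5 (oral capsule):
  [0→1]: (0.00+43.67)/2 × 1 = 21.835
  [1→7]: (43.67+4.37)/2 × 6 = 144.12
  [7→7.5]: (4.37+3.59)/2 × 0.5 = 1.99
  Sum = 167.945 µg/mL·h
Tail: C_last/k_e = 3.59/0.396 = 9.066
AUC_0→∞ (oral capsule) = 167.945 + 9.066 = 177.011 µg/mL·h
F = (AUC_ev/D_ev)/(AUC_iv/D_iv) = (177.011/800)/(57.5/200) = 0.22126375/0.2875 = 0.7696

F = 0.770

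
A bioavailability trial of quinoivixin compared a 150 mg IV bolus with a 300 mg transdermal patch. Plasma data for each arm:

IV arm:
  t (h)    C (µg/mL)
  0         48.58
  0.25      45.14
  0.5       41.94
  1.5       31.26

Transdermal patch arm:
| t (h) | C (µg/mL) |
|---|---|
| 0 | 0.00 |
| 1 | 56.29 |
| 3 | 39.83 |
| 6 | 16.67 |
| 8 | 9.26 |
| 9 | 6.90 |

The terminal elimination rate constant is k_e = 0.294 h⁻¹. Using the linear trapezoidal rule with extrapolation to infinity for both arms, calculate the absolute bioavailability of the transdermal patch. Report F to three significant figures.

F = 0.805

Trapezoidal AUC_0→1.5 (IV):
  [0→0.25]: (48.58+45.14)/2 × 0.25 = 11.715
  [0.25→0.5]: (45.14+41.94)/2 × 0.25 = 10.885
  [0.5→1.5]: (41.94+31.26)/2 × 1 = 36.6
  Sum = 59.2 µg/mL·h
IV tail: 31.26/0.294 = 106.327; AUC_iv,0→∞ = 59.2 + 106.327 = 165.527 µg/mL·h
Trapezoidal AUC_0→9 (transdermal patch):
  [0→1]: (0.00+56.29)/2 × 1 = 28.145
  [1→3]: (56.29+39.83)/2 × 2 = 96.12
  [3→6]: (39.83+16.67)/2 × 3 = 84.75
  [6→8]: (16.67+9.26)/2 × 2 = 25.93
  [8→9]: (9.26+6.90)/2 × 1 = 8.08
  Sum = 243.025 µg/mL·h
transdermal patch tail: 6.90/0.294 = 23.469; AUC_ev,0→∞ = 243.025 + 23.469 = 266.494 µg/mL·h
F = (AUC_ev/D_ev)/(AUC_iv/D_iv) = (266.494/300)/(165.527/150) = 0.888313/1.10351 = 0.8050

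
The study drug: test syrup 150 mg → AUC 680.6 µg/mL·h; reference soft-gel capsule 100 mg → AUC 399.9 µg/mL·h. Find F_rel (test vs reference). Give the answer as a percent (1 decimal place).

F_rel = (AUC_test/D_test) / (AUC_ref/D_ref)
      = (680.6/150) / (399.9/100)
      = 4.53733 / 3.999 = 1.1346 = 113.46%

F_rel = 113.5%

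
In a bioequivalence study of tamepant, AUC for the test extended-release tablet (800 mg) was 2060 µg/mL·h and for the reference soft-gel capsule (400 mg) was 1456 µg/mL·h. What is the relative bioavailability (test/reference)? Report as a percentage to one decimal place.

F_rel = 70.7%

F_rel = (AUC_test/D_test) / (AUC_ref/D_ref)
      = (2060/800) / (1456/400)
      = 2.575 / 3.64 = 0.7074 = 70.74%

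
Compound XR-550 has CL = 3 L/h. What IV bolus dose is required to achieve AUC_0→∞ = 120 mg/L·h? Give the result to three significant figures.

Dose = 360 mg

Dose_iv = CL × AUC_0→∞
     = 3 × 120 = 360 mg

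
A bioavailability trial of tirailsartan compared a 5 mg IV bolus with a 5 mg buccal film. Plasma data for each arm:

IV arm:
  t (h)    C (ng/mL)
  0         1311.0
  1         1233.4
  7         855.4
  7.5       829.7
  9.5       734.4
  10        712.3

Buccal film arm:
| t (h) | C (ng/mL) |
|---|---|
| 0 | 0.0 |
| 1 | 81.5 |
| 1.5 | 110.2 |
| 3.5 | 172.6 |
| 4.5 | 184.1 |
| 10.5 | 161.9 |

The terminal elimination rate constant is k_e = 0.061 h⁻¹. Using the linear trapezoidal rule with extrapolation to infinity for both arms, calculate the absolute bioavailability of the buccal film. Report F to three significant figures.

Trapezoidal AUC_0→10 (IV):
  [0→1]: (1311.0+1233.4)/2 × 1 = 1272.2
  [1→7]: (1233.4+855.4)/2 × 6 = 6266.4
  [7→7.5]: (855.4+829.7)/2 × 0.5 = 421.275
  [7.5→9.5]: (829.7+734.4)/2 × 2 = 1564.1
  [9.5→10]: (734.4+712.3)/2 × 0.5 = 361.675
  Sum = 9885.65 ng/mL·h
IV tail: 712.3/0.061 = 11677.049; AUC_iv,0→∞ = 9885.65 + 11677.049 = 21562.699 ng/mL·h
Trapezoidal AUC_0→10.5 (buccal film):
  [0→1]: (0.0+81.5)/2 × 1 = 40.75
  [1→1.5]: (81.5+110.2)/2 × 0.5 = 47.925
  [1.5→3.5]: (110.2+172.6)/2 × 2 = 282.8
  [3.5→4.5]: (172.6+184.1)/2 × 1 = 178.35
  [4.5→10.5]: (184.1+161.9)/2 × 6 = 1038.0
  Sum = 1587.825 ng/mL·h
buccal film tail: 161.9/0.061 = 2654.098; AUC_ev,0→∞ = 1587.825 + 2654.098 = 4241.923 ng/mL·h
F = (AUC_ev/D_ev)/(AUC_iv/D_iv) = (4241.923/5)/(21562.699/5) = 848.3846/4312.5398 = 0.1967

F = 0.197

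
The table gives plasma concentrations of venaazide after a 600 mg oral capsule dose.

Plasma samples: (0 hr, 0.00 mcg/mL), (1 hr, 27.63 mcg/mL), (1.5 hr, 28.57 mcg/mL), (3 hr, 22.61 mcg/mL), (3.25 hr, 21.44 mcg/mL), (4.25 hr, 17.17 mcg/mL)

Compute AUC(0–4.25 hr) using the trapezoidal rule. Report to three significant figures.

AUC = 91.1 mcg/mL·hr

Trapezoidal AUC_0→4.25:
  [0→1]: (0.00+27.63)/2 × 1 = 13.815
  [1→1.5]: (27.63+28.57)/2 × 0.5 = 14.05
  [1.5→3]: (28.57+22.61)/2 × 1.5 = 38.385
  [3→3.25]: (22.61+21.44)/2 × 0.25 = 5.50625
  [3.25→4.25]: (21.44+17.17)/2 × 1 = 19.305
  Sum = 91.06125 mcg/mL·hr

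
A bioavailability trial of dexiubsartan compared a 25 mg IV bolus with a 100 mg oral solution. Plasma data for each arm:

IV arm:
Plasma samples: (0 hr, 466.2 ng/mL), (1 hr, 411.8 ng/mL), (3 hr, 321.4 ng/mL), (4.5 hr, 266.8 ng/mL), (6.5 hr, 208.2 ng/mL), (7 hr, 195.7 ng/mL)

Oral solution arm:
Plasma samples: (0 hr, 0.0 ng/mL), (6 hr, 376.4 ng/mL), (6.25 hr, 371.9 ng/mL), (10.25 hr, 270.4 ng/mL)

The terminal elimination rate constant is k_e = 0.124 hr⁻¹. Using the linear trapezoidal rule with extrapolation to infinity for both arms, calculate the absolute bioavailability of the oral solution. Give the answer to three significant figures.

F = 0.311

Trapezoidal AUC_0→7 (IV):
  [0→1]: (466.2+411.8)/2 × 1 = 439.0
  [1→3]: (411.8+321.4)/2 × 2 = 733.2
  [3→4.5]: (321.4+266.8)/2 × 1.5 = 441.15
  [4.5→6.5]: (266.8+208.2)/2 × 2 = 475.0
  [6.5→7]: (208.2+195.7)/2 × 0.5 = 100.975
  Sum = 2189.325 ng/mL·hr
IV tail: 195.7/0.124 = 1578.226; AUC_iv,0→∞ = 2189.325 + 1578.226 = 3767.551 ng/mL·hr
Trapezoidal AUC_0→10.25 (oral solution):
  [0→6]: (0.0+376.4)/2 × 6 = 1129.2
  [6→6.25]: (376.4+371.9)/2 × 0.25 = 93.5375
  [6.25→10.25]: (371.9+270.4)/2 × 4 = 1284.6
  Sum = 2507.3375 ng/mL·hr
oral solution tail: 270.4/0.124 = 2180.645; AUC_ev,0→∞ = 2507.3375 + 2180.645 = 4687.9825 ng/mL·hr
F = (AUC_ev/D_ev)/(AUC_iv/D_iv) = (4687.9825/100)/(3767.551/25) = 46.879825/150.70204 = 0.3111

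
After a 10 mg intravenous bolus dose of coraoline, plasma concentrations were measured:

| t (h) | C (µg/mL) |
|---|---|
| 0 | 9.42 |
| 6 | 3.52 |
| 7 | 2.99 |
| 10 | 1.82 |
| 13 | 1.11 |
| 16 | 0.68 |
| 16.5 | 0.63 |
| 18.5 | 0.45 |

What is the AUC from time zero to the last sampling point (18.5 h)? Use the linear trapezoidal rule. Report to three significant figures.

Trapezoidal AUC_0→18.5:
  [0→6]: (9.42+3.52)/2 × 6 = 38.82
  [6→7]: (3.52+2.99)/2 × 1 = 3.255
  [7→10]: (2.99+1.82)/2 × 3 = 7.215
  [10→13]: (1.82+1.11)/2 × 3 = 4.395
  [13→16]: (1.11+0.68)/2 × 3 = 2.685
  [16→16.5]: (0.68+0.63)/2 × 0.5 = 0.3275
  [16.5→18.5]: (0.63+0.45)/2 × 2 = 1.08
  Sum = 57.7775 µg/mL·h

AUC = 57.8 µg/mL·h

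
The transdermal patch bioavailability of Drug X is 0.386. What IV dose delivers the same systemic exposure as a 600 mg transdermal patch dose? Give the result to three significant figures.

D_iv = 232 mg

Systemic exposure from an extravascular dose = F × D_ev, so the equivalent IV dose is F × D_ev.
D_iv = F × D_ev = 0.386 × 600 = 231.6 mg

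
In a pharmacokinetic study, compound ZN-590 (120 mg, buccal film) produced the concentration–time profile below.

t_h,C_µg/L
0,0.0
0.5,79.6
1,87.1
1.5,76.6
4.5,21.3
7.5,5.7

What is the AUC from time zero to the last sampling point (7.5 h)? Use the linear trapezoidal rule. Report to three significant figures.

Trapezoidal AUC_0→7.5:
  [0→0.5]: (0.0+79.6)/2 × 0.5 = 19.9
  [0.5→1]: (79.6+87.1)/2 × 0.5 = 41.675
  [1→1.5]: (87.1+76.6)/2 × 0.5 = 40.925
  [1.5→4.5]: (76.6+21.3)/2 × 3 = 146.85
  [4.5→7.5]: (21.3+5.7)/2 × 3 = 40.5
  Sum = 289.85 µg/L·h

AUC = 290 µg/L·h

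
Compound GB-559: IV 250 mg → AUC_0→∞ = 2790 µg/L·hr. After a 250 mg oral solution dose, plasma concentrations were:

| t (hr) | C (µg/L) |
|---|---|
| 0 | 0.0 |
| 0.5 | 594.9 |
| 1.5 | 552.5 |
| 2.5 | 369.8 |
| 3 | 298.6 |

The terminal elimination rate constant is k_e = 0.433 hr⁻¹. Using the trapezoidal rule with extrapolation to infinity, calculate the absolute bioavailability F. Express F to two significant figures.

Trapezoidal AUC_0→3 (oral solution):
  [0→0.5]: (0.0+594.9)/2 × 0.5 = 148.725
  [0.5→1.5]: (594.9+552.5)/2 × 1 = 573.7
  [1.5→2.5]: (552.5+369.8)/2 × 1 = 461.15
  [2.5→3]: (369.8+298.6)/2 × 0.5 = 167.1
  Sum = 1350.675 µg/L·hr
Tail: C_last/k_e = 298.6/0.433 = 689.607
AUC_0→∞ (oral solution) = 1350.675 + 689.607 = 2040.282 µg/L·hr
F = (AUC_ev/D_ev)/(AUC_iv/D_iv) = (2040.282/250)/(2790/250) = 8.161128/11.16 = 0.7313

F = 0.73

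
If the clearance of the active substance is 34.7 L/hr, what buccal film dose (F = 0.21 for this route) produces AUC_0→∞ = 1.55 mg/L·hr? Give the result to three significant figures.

Dose = CL × AUC_0→∞ / F
     = 34.7 × 1.55 / 0.21 = 256.119 mg

Dose = 256 mg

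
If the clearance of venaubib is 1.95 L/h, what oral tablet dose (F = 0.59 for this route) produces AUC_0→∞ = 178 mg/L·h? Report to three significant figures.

Dose = CL × AUC_0→∞ / F
     = 1.95 × 178 / 0.59 = 588.305 mg

Dose = 588 mg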